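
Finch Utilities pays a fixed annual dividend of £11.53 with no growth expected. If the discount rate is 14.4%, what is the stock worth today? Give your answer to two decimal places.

Zero-growth DDM (perpetuity): P₀ = D/r = 11.53 / 0.144 = 80.0694

£80.07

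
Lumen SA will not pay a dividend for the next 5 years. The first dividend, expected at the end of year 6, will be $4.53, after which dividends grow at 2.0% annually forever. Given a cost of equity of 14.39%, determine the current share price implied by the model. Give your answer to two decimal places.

$18.67

Deferred-dividend DDM. At t=5 the remaining stream is a growing perpetuity with first payment D_6 = 4.53.
V_5 = D_6/(r−g) = 4.53/(0.1439−0.02) = 36.5617
P₀ = V_5/(1+r)^5 = 36.5617/(1+0.1439)^5 = 18.6675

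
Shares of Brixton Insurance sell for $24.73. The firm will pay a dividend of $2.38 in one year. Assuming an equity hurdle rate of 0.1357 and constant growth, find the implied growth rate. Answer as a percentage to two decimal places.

3.95%

From P₀ = D₁/(r − g), the implied growth is g = r − D₁/P₀.
g = 0.1357 − 2.38/24.73 = 0.1357 − 0.09624 = 0.03946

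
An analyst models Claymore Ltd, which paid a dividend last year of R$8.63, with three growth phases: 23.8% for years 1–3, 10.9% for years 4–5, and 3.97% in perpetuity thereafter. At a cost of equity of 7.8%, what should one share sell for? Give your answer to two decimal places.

Three-stage DDM. Project D₁…D_5; terminal Gordon value at t=5 with g = 0.0397; discount at r = 0.078.
D_1 = 10.6839
D_2 = 13.2267
D_3 = 16.3747
D_4 = 18.1595
D_5 = 20.1389
TV_5 = 20.9384/(0.078−0.0397) = 546.6950
P₀ = Σ Dₜ/(1+r)ᵗ + TV_5/(1+r)^5 = 437.1807

R$437.18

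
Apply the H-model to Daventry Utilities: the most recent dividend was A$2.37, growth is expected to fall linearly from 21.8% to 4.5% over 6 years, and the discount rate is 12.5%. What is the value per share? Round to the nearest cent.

A$46.33

H-model: P₀ = D₀[(1+g_L) + H(g_S−g_L)]/(r−g_L), with H = 6/2 = 3.
P₀ = 2.37 × [(1+0.045) + 3×(0.218−0.045)] / (0.125−0.045)
   = 2.37 × 1.5640 / 0.08 = 46.3335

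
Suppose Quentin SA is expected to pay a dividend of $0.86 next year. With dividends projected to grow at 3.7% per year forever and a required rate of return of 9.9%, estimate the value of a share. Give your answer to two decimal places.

$13.87

Gordon growth model: P₀ = D₁/(r − g), with D₁ = 0.86 given directly.
P₀ = 0.8600 / (0.099 − 0.037) = 0.8600 / 0.062 = 13.8710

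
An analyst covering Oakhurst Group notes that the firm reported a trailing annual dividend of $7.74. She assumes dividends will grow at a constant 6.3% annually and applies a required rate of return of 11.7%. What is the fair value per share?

Gordon growth model: P₀ = D₁/(r − g). D₁ = 7.74 × (1 + 0.063) = 8.2276.
P₀ = 8.2276 / (0.117 − 0.063) = 8.2276 / 0.054 = 152.3633

$152.36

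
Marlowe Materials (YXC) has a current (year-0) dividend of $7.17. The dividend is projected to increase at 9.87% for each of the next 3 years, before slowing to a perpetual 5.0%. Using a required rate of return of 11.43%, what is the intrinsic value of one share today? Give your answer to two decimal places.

$133.15

Two-stage DDM. Project D₁…D_3 at 0.0987, terminal growth 0.05, discount at r = 0.1143.
D_1 = 7.8777
D_2 = 8.6552
D_3 = 9.5095
Terminal value at t=3: TV = D_4/(r−g) = 9.9849/(0.1143−0.05) = 155.2869
P₀ = 7.8777/(1+0.1143)^1 + 8.6552/(1+0.1143)^2 + 9.5095/(1+0.1143)^3 + 155.2869/(1+0.1143)^3 = 133.1484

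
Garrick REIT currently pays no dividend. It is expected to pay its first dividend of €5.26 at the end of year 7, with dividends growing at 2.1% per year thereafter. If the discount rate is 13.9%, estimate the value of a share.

Deferred-dividend DDM. At t=6 the remaining stream is a growing perpetuity with first payment D_7 = 5.26.
V_6 = D_7/(r−g) = 5.26/(0.139−0.021) = 44.5763
P₀ = V_6/(1+r)^6 = 44.5763/(1+0.139)^6 = 20.4156

€20.42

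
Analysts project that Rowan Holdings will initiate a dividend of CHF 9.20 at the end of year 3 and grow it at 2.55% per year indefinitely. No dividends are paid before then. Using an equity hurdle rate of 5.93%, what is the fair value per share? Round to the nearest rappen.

Deferred-dividend DDM. At t=2 the remaining stream is a growing perpetuity with first payment D_3 = 9.20.
V_2 = D_3/(r−g) = 9.20/(0.0593−0.0255) = 272.1893
P₀ = V_2/(1+r)^2 = 272.1893/(1+0.0593)^2 = 242.5678

CHF 242.57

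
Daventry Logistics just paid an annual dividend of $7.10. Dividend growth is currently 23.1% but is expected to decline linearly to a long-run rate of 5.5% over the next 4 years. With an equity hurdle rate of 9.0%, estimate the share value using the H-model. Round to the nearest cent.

$285.42

H-model: P₀ = D₀[(1+g_L) + H(g_S−g_L)]/(r−g_L), with H = 4/2 = 2.
P₀ = 7.10 × [(1+0.055) + 2×(0.231−0.055)] / (0.09−0.055)
   = 7.10 × 1.4070 / 0.035 = 285.4200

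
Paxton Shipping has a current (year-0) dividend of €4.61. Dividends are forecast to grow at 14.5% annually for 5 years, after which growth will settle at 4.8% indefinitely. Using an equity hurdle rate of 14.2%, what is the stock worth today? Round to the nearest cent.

€75.31

Two-stage DDM. Project D₁…D_5 at 0.145, terminal growth 0.048, discount at r = 0.142.
D_1 = 5.2785
D_2 = 6.0438
D_3 = 6.9202
D_4 = 7.9236
D_5 = 9.0725
Terminal value at t=5: TV = D_6/(r−g) = 9.5080/(0.142−0.048) = 101.1490
P₀ = 5.2785/(1+0.142)^1 + 6.0438/(1+0.142)^2 + 6.9202/(1+0.142)^3 + 7.9236/(1+0.142)^4 + 9.0725/(1+0.142)^5 + 101.1490/(1+0.142)^5 = 75.3075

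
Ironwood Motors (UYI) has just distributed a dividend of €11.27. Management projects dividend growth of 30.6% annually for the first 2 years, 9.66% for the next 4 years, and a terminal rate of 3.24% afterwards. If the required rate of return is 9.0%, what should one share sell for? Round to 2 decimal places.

Three-stage DDM. Project D₁…D_6; terminal Gordon value at t=6 with g = 0.0324; discount at r = 0.09.
D_1 = 14.7186
D_2 = 19.2225
D_3 = 21.0794
D_4 = 23.1157
D_5 = 25.3487
D_6 = 27.7973
TV_6 = 28.6980/(0.09−0.0324) = 498.2287
P₀ = Σ Dₜ/(1+r)ᵗ + TV_6/(1+r)^6 = 392.4625

€392.46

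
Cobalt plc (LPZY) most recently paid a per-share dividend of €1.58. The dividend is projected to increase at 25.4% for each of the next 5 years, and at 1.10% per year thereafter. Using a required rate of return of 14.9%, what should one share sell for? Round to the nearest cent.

€28.27

Two-stage DDM. Project D₁…D_5 at 0.254, terminal growth 0.011, discount at r = 0.149.
D_1 = 1.9813
D_2 = 2.4846
D_3 = 3.1157
D_4 = 3.9070
D_5 = 4.8994
Terminal value at t=5: TV = D_6/(r−g) = 4.9533/(0.149−0.011) = 35.8936
P₀ = 1.9813/(1+0.149)^1 + 2.4846/(1+0.149)^2 + 3.1157/(1+0.149)^3 + 3.9070/(1+0.149)^4 + 4.8994/(1+0.149)^5 + 35.8936/(1+0.149)^5 = 28.2717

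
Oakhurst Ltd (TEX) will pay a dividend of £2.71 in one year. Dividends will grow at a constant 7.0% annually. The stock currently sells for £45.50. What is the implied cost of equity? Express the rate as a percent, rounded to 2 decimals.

12.96%

Rearranging the constant-growth DDM: r = D₁/P₀ + g.
r = 2.7100 / 45.50 + 0.07 = 0.05956 + 0.07 = 0.12956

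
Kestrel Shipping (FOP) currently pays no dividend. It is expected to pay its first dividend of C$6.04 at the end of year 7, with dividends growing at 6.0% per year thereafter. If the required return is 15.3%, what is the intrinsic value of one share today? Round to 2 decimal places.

C$27.64

Deferred-dividend DDM. At t=6 the remaining stream is a growing perpetuity with first payment D_7 = 6.04.
V_6 = D_7/(r−g) = 6.04/(0.153−0.06) = 64.9462
P₀ = V_6/(1+r)^6 = 64.9462/(1+0.153)^6 = 27.6426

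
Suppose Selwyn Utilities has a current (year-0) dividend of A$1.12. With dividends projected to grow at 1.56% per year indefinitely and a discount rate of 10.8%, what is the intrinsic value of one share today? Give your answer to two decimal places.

Gordon growth model: P₀ = D₁/(r − g). D₁ = 1.12 × (1 + 0.0156) = 1.1375.
P₀ = 1.1375 / (0.108 − 0.0156) = 1.1375 / 0.0924 = 12.3103

A$12.31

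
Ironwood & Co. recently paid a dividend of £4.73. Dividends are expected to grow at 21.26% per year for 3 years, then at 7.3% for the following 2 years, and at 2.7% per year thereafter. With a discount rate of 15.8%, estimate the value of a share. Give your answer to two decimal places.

£61.82

Three-stage DDM. Project D₁…D_5; terminal Gordon value at t=5 with g = 0.027; discount at r = 0.158.
D_1 = 5.7356
D_2 = 6.9550
D_3 = 8.4336
D_4 = 9.0493
D_5 = 9.7099
TV_5 = 9.9720/(0.158−0.027) = 76.1224
P₀ = Σ Dₜ/(1+r)ᵗ + TV_5/(1+r)^5 = 61.8231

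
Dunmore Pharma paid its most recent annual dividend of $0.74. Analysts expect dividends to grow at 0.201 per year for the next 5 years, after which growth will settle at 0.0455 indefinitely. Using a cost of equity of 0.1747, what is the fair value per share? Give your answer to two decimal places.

Two-stage DDM. Project D₁…D_5 at 0.201, terminal growth 0.0455, discount at r = 0.1747.
D_1 = 0.8887
D_2 = 1.0674
D_3 = 1.2819
D_4 = 1.5396
D_5 = 1.8490
Terminal value at t=5: TV = D_6/(r−g) = 1.9332/(0.1747−0.0455) = 14.9626
P₀ = 0.8887/(1+0.1747)^1 + 1.0674/(1+0.1747)^2 + 1.2819/(1+0.1747)^3 + 1.5396/(1+0.1747)^4 + 1.8490/(1+0.1747)^5 + 14.9626/(1+0.1747)^5 = 10.6452

$10.65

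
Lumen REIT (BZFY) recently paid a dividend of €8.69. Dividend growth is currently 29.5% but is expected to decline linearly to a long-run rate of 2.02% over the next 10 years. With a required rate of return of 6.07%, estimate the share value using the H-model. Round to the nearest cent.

€513.72

H-model: P₀ = D₀[(1+g_L) + H(g_S−g_L)]/(r−g_L), with H = 10/2 = 5.
P₀ = 8.69 × [(1+0.0202) + 5×(0.295−0.0202)] / (0.0607−0.0202)
   = 8.69 × 2.3942 / 0.0405 = 513.7185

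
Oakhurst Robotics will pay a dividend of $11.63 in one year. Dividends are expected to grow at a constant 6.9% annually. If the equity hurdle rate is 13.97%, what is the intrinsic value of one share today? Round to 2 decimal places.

$164.50

Gordon growth model: P₀ = D₁/(r − g), with D₁ = 11.63 given directly.
P₀ = 11.6300 / (0.1397 − 0.069) = 11.6300 / 0.0707 = 164.4979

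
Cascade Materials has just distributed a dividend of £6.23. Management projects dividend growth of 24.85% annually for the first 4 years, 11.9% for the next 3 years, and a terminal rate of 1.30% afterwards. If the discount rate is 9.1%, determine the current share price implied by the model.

£218.75

Three-stage DDM. Project D₁…D_7; terminal Gordon value at t=7 with g = 0.013; discount at r = 0.091.
D_1 = 7.7782
D_2 = 9.7110
D_3 = 12.1242
D_4 = 15.1371
D_5 = 16.9384
D_6 = 18.9541
D_7 = 21.2096
TV_7 = 21.4853/(0.091−0.013) = 275.4529
P₀ = Σ Dₜ/(1+r)ᵗ + TV_7/(1+r)^7 = 218.7529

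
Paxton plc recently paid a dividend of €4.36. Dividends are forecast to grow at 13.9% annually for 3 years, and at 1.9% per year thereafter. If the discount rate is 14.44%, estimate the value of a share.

€47.89

Two-stage DDM. Project D₁…D_3 at 0.139, terminal growth 0.019, discount at r = 0.1444.
D_1 = 4.9660
D_2 = 5.6563
D_3 = 6.4425
Terminal value at t=3: TV = D_4/(r−g) = 6.5650/(0.1444−0.019) = 52.3521
P₀ = 4.9660/(1+0.1444)^1 + 5.6563/(1+0.1444)^2 + 6.4425/(1+0.1444)^3 + 52.3521/(1+0.1444)^3 = 47.8871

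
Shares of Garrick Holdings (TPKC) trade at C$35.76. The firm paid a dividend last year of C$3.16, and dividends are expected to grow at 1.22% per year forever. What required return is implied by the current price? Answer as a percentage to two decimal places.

Rearranging the constant-growth DDM: r = D₁/P₀ + g.
D₁ = 3.16 × (1 + 0.0122) = 3.1986.
r = 3.1986 / 35.76 + 0.0122 = 0.08944 + 0.0122 = 0.10164

10.16%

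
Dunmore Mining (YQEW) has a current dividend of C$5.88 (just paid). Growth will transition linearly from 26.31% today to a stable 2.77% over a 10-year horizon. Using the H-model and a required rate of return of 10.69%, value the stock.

C$163.68

H-model: P₀ = D₀[(1+g_L) + H(g_S−g_L)]/(r−g_L), with H = 10/2 = 5.
P₀ = 5.88 × [(1+0.0277) + 5×(0.2631−0.0277)] / (0.1069−0.0277)
   = 5.88 × 2.2047 / 0.0792 = 163.6823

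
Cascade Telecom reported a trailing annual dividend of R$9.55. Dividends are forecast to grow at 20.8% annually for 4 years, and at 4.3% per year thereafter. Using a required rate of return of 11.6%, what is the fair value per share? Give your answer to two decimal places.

R$234.07

Two-stage DDM. Project D₁…D_4 at 0.208, terminal growth 0.043, discount at r = 0.116.
D_1 = 11.5364
D_2 = 13.9360
D_3 = 16.8347
D_4 = 20.3363
Terminal value at t=4: TV = D_5/(r−g) = 21.2107/(0.116−0.043) = 290.5578
P₀ = 11.5364/(1+0.116)^1 + 13.9360/(1+0.116)^2 + 16.8347/(1+0.116)^3 + 20.3363/(1+0.116)^4 + 290.5578/(1+0.116)^4 = 234.0654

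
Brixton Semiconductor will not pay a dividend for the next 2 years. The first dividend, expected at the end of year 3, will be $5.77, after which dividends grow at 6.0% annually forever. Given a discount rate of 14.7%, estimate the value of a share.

$50.41

Deferred-dividend DDM. At t=2 the remaining stream is a growing perpetuity with first payment D_3 = 5.77.
V_2 = D_3/(r−g) = 5.77/(0.147−0.06) = 66.3218
P₀ = V_2/(1+r)^2 = 66.3218/(1+0.147)^2 = 50.4115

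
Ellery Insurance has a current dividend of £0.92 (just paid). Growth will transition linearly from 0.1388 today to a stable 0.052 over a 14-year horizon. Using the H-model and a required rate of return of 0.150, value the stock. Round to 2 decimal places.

H-model: P₀ = D₀[(1+g_L) + H(g_S−g_L)]/(r−g_L), with H = 14/2 = 7.
P₀ = 0.92 × [(1+0.052) + 7×(0.1388−0.052)] / (0.15−0.052)
   = 0.92 × 1.6596 / 0.098 = 15.5799

£15.58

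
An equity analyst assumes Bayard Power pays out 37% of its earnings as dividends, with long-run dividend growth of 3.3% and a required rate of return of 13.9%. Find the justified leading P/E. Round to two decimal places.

Justified leading P/E = b/(r−g) = 0.37/(0.139−0.033) = 3.4906

3.49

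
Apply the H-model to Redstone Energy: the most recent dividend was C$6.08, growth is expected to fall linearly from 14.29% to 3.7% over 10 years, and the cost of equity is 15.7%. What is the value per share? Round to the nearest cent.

H-model: P₀ = D₀[(1+g_L) + H(g_S−g_L)]/(r−g_L), with H = 10/2 = 5.
P₀ = 6.08 × [(1+0.037) + 5×(0.1429−0.037)] / (0.157−0.037)
   = 6.08 × 1.5665 / 0.12 = 79.3693

C$79.37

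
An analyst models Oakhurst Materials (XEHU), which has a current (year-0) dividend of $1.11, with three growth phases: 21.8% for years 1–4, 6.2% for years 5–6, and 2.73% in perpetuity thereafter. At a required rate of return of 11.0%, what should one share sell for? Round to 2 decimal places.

Three-stage DDM. Project D₁…D_6; terminal Gordon value at t=6 with g = 0.0273; discount at r = 0.11.
D_1 = 1.3520
D_2 = 1.6467
D_3 = 2.0057
D_4 = 2.4429
D_5 = 2.5944
D_6 = 2.7553
TV_6 = 2.8305/(0.11−0.0273) = 34.2257
P₀ = Σ Dₜ/(1+r)ᵗ + TV_6/(1+r)^6 = 26.9415

$26.94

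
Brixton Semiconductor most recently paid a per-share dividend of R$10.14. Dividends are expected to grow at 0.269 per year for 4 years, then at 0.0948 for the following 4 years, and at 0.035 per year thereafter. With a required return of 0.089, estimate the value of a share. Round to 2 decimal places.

Three-stage DDM. Project D₁…D_8; terminal Gordon value at t=8 with g = 0.035; discount at r = 0.089.
D_1 = 12.8677
D_2 = 16.3291
D_3 = 20.7216
D_4 = 26.2957
D_5 = 28.7885
D_6 = 31.5177
D_7 = 34.5055
D_8 = 37.7767
TV_8 = 39.0988/(0.089−0.035) = 724.0527
P₀ = Σ Dₜ/(1+r)ᵗ + TV_8/(1+r)^8 = 502.1721

R$502.17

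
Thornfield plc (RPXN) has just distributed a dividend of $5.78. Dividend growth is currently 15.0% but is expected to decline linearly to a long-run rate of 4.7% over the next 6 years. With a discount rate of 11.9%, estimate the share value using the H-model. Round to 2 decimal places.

$108.86

H-model: P₀ = D₀[(1+g_L) + H(g_S−g_L)]/(r−g_L), with H = 6/2 = 3.
P₀ = 5.78 × [(1+0.047) + 3×(0.15−0.047)] / (0.119−0.047)
   = 5.78 × 1.3560 / 0.072 = 108.8567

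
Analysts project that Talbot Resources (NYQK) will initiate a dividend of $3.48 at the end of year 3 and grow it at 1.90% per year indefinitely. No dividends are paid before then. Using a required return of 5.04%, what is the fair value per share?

$100.45

Deferred-dividend DDM. At t=2 the remaining stream is a growing perpetuity with first payment D_3 = 3.48.
V_2 = D_3/(r−g) = 3.48/(0.0504−0.019) = 110.8280
P₀ = V_2/(1+r)^2 = 110.8280/(1+0.0504)^2 = 100.4477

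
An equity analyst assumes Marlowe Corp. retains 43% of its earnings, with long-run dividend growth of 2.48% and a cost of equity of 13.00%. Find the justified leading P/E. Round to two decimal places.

5.42

Payout ratio b = 1 − 0.43 = 0.57.
Justified leading P/E = b/(r−g) = 0.57/(0.13−0.0248) = 5.4183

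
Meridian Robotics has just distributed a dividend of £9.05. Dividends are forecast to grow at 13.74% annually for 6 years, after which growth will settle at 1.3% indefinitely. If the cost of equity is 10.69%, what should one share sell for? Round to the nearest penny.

Two-stage DDM. Project D₁…D_6 at 0.1374, terminal growth 0.013, discount at r = 0.1069.
D_1 = 10.2935
D_2 = 11.7078
D_3 = 13.3164
D_4 = 15.1461
D_5 = 17.2272
D_6 = 19.5942
Terminal value at t=6: TV = D_7/(r−g) = 19.8489/(0.1069−0.013) = 211.3838
P₀ = 10.2935/(1+0.1069)^1 + 11.7078/(1+0.1069)^2 + 13.3164/(1+0.1069)^3 + 15.1461/(1+0.1069)^4 + 17.2272/(1+0.1069)^5 + 19.5942/(1+0.1069)^6 + 211.3838/(1+0.1069)^6 = 174.7108

£174.71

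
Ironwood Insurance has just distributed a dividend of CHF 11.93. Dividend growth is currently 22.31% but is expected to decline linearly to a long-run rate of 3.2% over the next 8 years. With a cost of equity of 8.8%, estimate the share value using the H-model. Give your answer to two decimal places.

H-model: P₀ = D₀[(1+g_L) + H(g_S−g_L)]/(r−g_L), with H = 8/2 = 4.
P₀ = 11.93 × [(1+0.032) + 4×(0.2231−0.032)] / (0.088−0.032)
   = 11.93 × 1.7964 / 0.056 = 382.6974

CHF 382.70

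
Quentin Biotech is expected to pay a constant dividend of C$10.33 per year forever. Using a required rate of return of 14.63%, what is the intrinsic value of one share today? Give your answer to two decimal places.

Zero-growth DDM (perpetuity): P₀ = D/r = 10.33 / 0.1463 = 70.6083

C$70.61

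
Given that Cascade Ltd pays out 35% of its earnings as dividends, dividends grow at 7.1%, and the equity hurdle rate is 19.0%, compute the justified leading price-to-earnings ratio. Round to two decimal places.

2.94

Justified leading P/E = b/(r−g) = 0.35/(0.19−0.071) = 2.9412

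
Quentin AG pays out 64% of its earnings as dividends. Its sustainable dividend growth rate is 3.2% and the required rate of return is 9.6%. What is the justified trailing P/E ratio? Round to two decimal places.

10.32

Justified trailing P/E = b(1+g)/(r−g) = 0.64×(1+0.032)/(0.096−0.032) = 10.3200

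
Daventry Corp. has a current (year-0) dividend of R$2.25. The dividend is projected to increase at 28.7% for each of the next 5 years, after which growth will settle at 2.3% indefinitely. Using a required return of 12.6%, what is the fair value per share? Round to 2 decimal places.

R$60.69

Two-stage DDM. Project D₁…D_5 at 0.287, terminal growth 0.023, discount at r = 0.126.
D_1 = 2.8957
D_2 = 3.7268
D_3 = 4.7964
D_4 = 6.1730
D_5 = 7.9447
Terminal value at t=5: TV = D_6/(r−g) = 8.1274/(0.126−0.023) = 78.9067
P₀ = 2.8957/(1+0.126)^1 + 3.7268/(1+0.126)^2 + 4.7964/(1+0.126)^3 + 6.1730/(1+0.126)^4 + 7.9447/(1+0.126)^5 + 78.9067/(1+0.126)^5 = 60.6936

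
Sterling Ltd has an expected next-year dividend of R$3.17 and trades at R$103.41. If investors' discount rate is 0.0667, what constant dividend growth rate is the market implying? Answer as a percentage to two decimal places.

From P₀ = D₁/(r − g), the implied growth is g = r − D₁/P₀.
g = 0.0667 − 3.17/103.41 = 0.0667 − 0.03065 = 0.03605

3.60%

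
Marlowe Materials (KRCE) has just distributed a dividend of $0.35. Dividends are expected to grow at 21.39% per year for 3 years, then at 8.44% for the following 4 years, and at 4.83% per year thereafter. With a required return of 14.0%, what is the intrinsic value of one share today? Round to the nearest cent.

Three-stage DDM. Project D₁…D_7; terminal Gordon value at t=7 with g = 0.0483; discount at r = 0.14.
D_1 = 0.4249
D_2 = 0.5157
D_3 = 0.6261
D_4 = 0.6789
D_5 = 0.7362
D_6 = 0.7983
D_7 = 0.8657
TV_7 = 0.9075/(0.14−0.0483) = 9.8967
P₀ = Σ Dₜ/(1+r)ᵗ + TV_7/(1+r)^7 = 6.6412

$6.64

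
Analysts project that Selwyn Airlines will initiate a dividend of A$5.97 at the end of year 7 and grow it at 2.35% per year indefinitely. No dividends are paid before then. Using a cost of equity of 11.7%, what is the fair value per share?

Deferred-dividend DDM. At t=6 the remaining stream is a growing perpetuity with first payment D_7 = 5.97.
V_6 = D_7/(r−g) = 5.97/(0.117−0.0235) = 63.8503
P₀ = V_6/(1+r)^6 = 63.8503/(1+0.117)^6 = 32.8733

A$32.87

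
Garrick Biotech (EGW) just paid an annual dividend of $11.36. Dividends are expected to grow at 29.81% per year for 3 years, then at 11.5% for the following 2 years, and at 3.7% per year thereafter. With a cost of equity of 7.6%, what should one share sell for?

$661.79

Three-stage DDM. Project D₁…D_5; terminal Gordon value at t=5 with g = 0.037; discount at r = 0.076.
D_1 = 14.7464
D_2 = 19.1423
D_3 = 24.8486
D_4 = 27.7062
D_5 = 30.8925
TV_5 = 32.0355/(0.076−0.037) = 821.4226
P₀ = Σ Dₜ/(1+r)ᵗ + TV_5/(1+r)^5 = 661.7882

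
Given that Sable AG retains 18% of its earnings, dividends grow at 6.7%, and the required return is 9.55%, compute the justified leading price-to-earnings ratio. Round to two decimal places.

Payout ratio b = 1 − 0.18 = 0.82.
Justified leading P/E = b/(r−g) = 0.82/(0.0955−0.067) = 28.7719

28.77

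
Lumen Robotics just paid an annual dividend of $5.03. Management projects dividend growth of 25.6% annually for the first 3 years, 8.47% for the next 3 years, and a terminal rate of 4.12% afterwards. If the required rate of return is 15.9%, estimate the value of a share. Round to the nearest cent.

$80.99

Three-stage DDM. Project D₁…D_6; terminal Gordon value at t=6 with g = 0.0412; discount at r = 0.159.
D_1 = 6.3177
D_2 = 7.9350
D_3 = 9.9664
D_4 = 10.8105
D_5 = 11.7262
D_6 = 12.7194
TV_6 = 13.2434/(0.159−0.0412) = 112.4229
P₀ = Σ Dₜ/(1+r)ᵗ + TV_6/(1+r)^6 = 80.9882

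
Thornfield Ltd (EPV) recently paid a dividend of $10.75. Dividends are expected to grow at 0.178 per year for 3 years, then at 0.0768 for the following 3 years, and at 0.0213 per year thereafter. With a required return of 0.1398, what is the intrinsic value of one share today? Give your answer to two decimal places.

Three-stage DDM. Project D₁…D_6; terminal Gordon value at t=6 with g = 0.0213; discount at r = 0.1398.
D_1 = 12.6635
D_2 = 14.9176
D_3 = 17.5729
D_4 = 18.9225
D_5 = 20.3758
D_6 = 21.9406
TV_6 = 22.4080/(0.1398−0.0213) = 189.0969
P₀ = Σ Dₜ/(1+r)ᵗ + TV_6/(1+r)^6 = 152.5109

$152.51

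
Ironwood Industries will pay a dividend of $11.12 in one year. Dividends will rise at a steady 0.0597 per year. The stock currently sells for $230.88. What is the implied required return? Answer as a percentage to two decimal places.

10.79%

Rearranging the constant-growth DDM: r = D₁/P₀ + g.
r = 11.1200 / 230.88 + 0.0597 = 0.04816 + 0.0597 = 0.10786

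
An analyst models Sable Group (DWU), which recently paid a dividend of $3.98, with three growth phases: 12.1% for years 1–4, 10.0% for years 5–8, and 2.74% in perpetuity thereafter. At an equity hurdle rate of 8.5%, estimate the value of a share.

Three-stage DDM. Project D₁…D_8; terminal Gordon value at t=8 with g = 0.0274; discount at r = 0.085.
D_1 = 4.4616
D_2 = 5.0014
D_3 = 5.6066
D_4 = 6.2850
D_5 = 6.9135
D_6 = 7.6049
D_7 = 8.3653
D_8 = 9.2019
TV_8 = 9.4540/(0.085−0.0274) = 164.1320
P₀ = Σ Dₜ/(1+r)ᵗ + TV_8/(1+r)^8 = 121.5197

$121.52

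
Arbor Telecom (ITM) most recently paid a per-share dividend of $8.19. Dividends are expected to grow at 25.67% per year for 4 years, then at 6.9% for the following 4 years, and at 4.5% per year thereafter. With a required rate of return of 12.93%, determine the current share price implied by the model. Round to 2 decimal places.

$211.99

Three-stage DDM. Project D₁…D_8; terminal Gordon value at t=8 with g = 0.045; discount at r = 0.1293.
D_1 = 10.2924
D_2 = 12.9344
D_3 = 16.2547
D_4 = 20.4273
D_5 = 21.8368
D_6 = 23.3435
D_7 = 24.9542
D_8 = 26.6760
TV_8 = 27.8765/(0.1293−0.045) = 330.6815
P₀ = Σ Dₜ/(1+r)ᵗ + TV_8/(1+r)^8 = 211.9896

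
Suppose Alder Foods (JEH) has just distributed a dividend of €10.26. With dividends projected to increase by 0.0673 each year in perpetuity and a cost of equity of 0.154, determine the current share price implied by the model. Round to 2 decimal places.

€126.30

Gordon growth model: P₀ = D₁/(r − g). D₁ = 10.26 × (1 + 0.0673) = 10.9505.
P₀ = 10.9505 / (0.154 − 0.0673) = 10.9505 / 0.0867 = 126.3033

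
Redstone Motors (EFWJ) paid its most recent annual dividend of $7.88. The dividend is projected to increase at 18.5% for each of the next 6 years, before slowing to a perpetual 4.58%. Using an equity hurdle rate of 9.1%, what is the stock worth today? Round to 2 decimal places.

$363.13

Two-stage DDM. Project D₁…D_6 at 0.185, terminal growth 0.0458, discount at r = 0.091.
D_1 = 9.3378
D_2 = 11.0653
D_3 = 13.1124
D_4 = 15.5382
D_5 = 18.4127
D_6 = 21.8191
Terminal value at t=6: TV = D_7/(r−g) = 22.8184/(0.091−0.0458) = 504.8316
P₀ = 9.3378/(1+0.091)^1 + 11.0653/(1+0.091)^2 + 13.1124/(1+0.091)^3 + 15.5382/(1+0.091)^4 + 18.4127/(1+0.091)^5 + 21.8191/(1+0.091)^6 + 504.8316/(1+0.091)^6 = 363.1338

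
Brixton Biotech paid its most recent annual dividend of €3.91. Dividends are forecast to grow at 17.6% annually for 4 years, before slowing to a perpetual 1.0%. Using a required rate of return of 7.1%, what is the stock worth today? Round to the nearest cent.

€113.98

Two-stage DDM. Project D₁…D_4 at 0.176, terminal growth 0.01, discount at r = 0.071.
D_1 = 4.5982
D_2 = 5.4074
D_3 = 6.3591
D_4 = 7.4784
Terminal value at t=4: TV = D_5/(r−g) = 7.5531/(0.071−0.01) = 123.8219
P₀ = 4.5982/(1+0.071)^1 + 5.4074/(1+0.071)^2 + 6.3591/(1+0.071)^3 + 7.4784/(1+0.071)^4 + 123.8219/(1+0.071)^4 = 113.9788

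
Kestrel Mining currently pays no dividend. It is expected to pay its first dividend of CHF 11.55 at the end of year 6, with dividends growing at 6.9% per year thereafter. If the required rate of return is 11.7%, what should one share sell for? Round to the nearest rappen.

Deferred-dividend DDM. At t=5 the remaining stream is a growing perpetuity with first payment D_6 = 11.55.
V_5 = D_6/(r−g) = 11.55/(0.117−0.069) = 240.6250
P₀ = V_5/(1+r)^5 = 240.6250/(1+0.117)^5 = 138.3805

CHF 138.38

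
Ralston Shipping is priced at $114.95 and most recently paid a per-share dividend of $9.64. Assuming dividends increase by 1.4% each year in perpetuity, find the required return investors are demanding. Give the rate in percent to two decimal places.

Rearranging the constant-growth DDM: r = D₁/P₀ + g.
D₁ = 9.64 × (1 + 0.014) = 9.7750.
r = 9.7750 / 114.95 + 0.014 = 0.08504 + 0.014 = 0.09904

9.90%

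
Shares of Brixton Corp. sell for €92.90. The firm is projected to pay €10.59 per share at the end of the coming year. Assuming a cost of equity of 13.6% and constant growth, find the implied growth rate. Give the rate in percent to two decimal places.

From P₀ = D₁/(r − g), the implied growth is g = r − D₁/P₀.
g = 0.136 − 10.59/92.90 = 0.136 − 0.11399 = 0.02201

2.20%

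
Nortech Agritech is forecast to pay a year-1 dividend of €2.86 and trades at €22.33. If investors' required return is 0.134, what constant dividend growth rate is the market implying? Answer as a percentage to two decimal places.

0.59%

From P₀ = D₁/(r − g), the implied growth is g = r − D₁/P₀.
g = 0.134 − 2.86/22.33 = 0.134 − 0.12808 = 0.00592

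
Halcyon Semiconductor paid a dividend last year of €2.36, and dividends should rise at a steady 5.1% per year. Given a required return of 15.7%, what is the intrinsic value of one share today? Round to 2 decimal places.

€23.40

Gordon growth model: P₀ = D₁/(r − g). D₁ = 2.36 × (1 + 0.051) = 2.4804.
P₀ = 2.4804 / (0.157 − 0.051) = 2.4804 / 0.106 = 23.3996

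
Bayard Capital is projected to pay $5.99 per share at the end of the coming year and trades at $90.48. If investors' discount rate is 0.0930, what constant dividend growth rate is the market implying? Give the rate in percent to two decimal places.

From P₀ = D₁/(r − g), the implied growth is g = r − D₁/P₀.
g = 0.093 − 5.99/90.48 = 0.093 − 0.06620 = 0.02680

2.68%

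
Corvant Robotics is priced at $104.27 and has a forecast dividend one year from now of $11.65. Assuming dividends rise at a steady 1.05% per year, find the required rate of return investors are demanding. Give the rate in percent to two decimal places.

12.22%

Rearranging the constant-growth DDM: r = D₁/P₀ + g.
r = 11.6500 / 104.27 + 0.0105 = 0.11173 + 0.0105 = 0.12223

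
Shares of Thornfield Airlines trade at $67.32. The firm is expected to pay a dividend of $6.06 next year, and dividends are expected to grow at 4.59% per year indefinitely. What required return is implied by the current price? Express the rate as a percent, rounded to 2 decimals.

13.59%

Rearranging the constant-growth DDM: r = D₁/P₀ + g.
r = 6.0600 / 67.32 + 0.0459 = 0.09002 + 0.0459 = 0.13592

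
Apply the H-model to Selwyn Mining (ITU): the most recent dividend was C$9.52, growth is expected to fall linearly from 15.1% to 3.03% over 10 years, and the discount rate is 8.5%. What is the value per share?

H-model: P₀ = D₀[(1+g_L) + H(g_S−g_L)]/(r−g_L), with H = 10/2 = 5.
P₀ = 9.52 × [(1+0.0303) + 5×(0.151−0.0303)] / (0.085−0.0303)
   = 9.52 × 1.6338 / 0.0547 = 284.3469

C$284.35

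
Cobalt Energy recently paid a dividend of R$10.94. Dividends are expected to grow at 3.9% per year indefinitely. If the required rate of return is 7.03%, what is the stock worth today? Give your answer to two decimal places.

Gordon growth model: P₀ = D₁/(r − g). D₁ = 10.94 × (1 + 0.039) = 11.3667.
P₀ = 11.3667 / (0.0703 − 0.039) = 11.3667 / 0.0313 = 363.1521

R$363.15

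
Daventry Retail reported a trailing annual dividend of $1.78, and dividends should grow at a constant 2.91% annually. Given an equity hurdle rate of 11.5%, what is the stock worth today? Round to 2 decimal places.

Gordon growth model: P₀ = D₁/(r − g). D₁ = 1.78 × (1 + 0.0291) = 1.8318.
P₀ = 1.8318 / (0.115 − 0.0291) = 1.8318 / 0.0859 = 21.3248

$21.32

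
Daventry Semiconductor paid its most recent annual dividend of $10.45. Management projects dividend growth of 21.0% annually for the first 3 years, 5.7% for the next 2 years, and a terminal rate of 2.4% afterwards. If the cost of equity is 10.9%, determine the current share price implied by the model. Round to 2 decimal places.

Three-stage DDM. Project D₁…D_5; terminal Gordon value at t=5 with g = 0.024; discount at r = 0.109.
D_1 = 12.6445
D_2 = 15.2998
D_3 = 18.5128
D_4 = 19.5680
D_5 = 20.6834
TV_5 = 21.1798/(0.109−0.024) = 249.1744
P₀ = Σ Dₜ/(1+r)ᵗ + TV_5/(1+r)^5 = 211.2223

$211.22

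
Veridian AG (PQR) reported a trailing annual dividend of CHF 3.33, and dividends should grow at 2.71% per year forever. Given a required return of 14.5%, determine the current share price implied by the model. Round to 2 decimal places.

Gordon growth model: P₀ = D₁/(r − g). D₁ = 3.33 × (1 + 0.0271) = 3.4202.
P₀ = 3.4202 / (0.145 − 0.0271) = 3.4202 / 0.1179 = 29.0097

CHF 29.01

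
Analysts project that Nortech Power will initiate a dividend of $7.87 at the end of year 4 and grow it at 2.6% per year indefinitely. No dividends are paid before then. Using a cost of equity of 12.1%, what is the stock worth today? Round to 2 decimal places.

$58.81

Deferred-dividend DDM. At t=3 the remaining stream is a growing perpetuity with first payment D_4 = 7.87.
V_3 = D_4/(r−g) = 7.87/(0.121−0.026) = 82.8421
P₀ = V_3/(1+r)^3 = 82.8421/(1+0.121)^3 = 58.8077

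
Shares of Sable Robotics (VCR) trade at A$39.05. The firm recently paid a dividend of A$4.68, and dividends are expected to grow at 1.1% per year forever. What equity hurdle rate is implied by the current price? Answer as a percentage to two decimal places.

Rearranging the constant-growth DDM: r = D₁/P₀ + g.
D₁ = 4.68 × (1 + 0.011) = 4.7315.
r = 4.7315 / 39.05 + 0.011 = 0.12116 + 0.011 = 0.13216

13.22%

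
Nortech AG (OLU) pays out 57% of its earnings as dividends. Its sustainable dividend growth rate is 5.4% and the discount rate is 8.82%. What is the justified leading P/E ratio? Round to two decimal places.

Justified leading P/E = b/(r−g) = 0.57/(0.0882−0.054) = 16.6667

16.67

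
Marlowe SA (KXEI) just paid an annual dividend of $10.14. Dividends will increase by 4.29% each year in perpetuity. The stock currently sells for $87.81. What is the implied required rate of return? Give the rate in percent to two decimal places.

16.33%

Rearranging the constant-growth DDM: r = D₁/P₀ + g.
D₁ = 10.14 × (1 + 0.0429) = 10.5750.
r = 10.5750 / 87.81 + 0.0429 = 0.12043 + 0.0429 = 0.16333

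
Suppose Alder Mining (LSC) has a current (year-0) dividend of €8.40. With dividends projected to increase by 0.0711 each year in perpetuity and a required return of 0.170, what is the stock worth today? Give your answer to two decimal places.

Gordon growth model: P₀ = D₁/(r − g). D₁ = 8.40 × (1 + 0.0711) = 8.9972.
P₀ = 8.9972 / (0.17 − 0.0711) = 8.9972 / 0.0989 = 90.9731

€90.97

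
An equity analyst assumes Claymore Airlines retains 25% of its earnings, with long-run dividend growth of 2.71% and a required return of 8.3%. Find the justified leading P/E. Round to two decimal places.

13.42

Payout ratio b = 1 − 0.25 = 0.75.
Justified leading P/E = b/(r−g) = 0.75/(0.083−0.0271) = 13.4168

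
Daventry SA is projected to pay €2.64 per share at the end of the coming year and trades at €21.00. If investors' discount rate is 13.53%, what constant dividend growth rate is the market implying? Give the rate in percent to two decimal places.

0.96%

From P₀ = D₁/(r − g), the implied growth is g = r − D₁/P₀.
g = 0.1353 − 2.64/21.00 = 0.1353 − 0.12571 = 0.00959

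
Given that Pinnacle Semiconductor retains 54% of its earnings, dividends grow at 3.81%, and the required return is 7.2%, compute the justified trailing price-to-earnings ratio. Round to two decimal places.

Payout ratio b = 1 − 0.54 = 0.46.
Justified trailing P/E = b(1+g)/(r−g) = 0.46×(1+0.0381)/(0.072−0.0381) = 14.0863

14.09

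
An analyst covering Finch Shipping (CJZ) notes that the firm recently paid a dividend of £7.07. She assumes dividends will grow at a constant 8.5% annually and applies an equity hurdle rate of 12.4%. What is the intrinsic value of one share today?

£196.69

Gordon growth model: P₀ = D₁/(r − g). D₁ = 7.07 × (1 + 0.085) = 7.6710.
P₀ = 7.6710 / (0.124 − 0.085) = 7.6710 / 0.039 = 196.6910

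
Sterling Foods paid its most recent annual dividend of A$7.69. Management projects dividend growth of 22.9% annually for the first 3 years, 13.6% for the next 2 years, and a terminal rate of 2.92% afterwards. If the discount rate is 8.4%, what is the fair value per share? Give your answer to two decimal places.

Three-stage DDM. Project D₁…D_5; terminal Gordon value at t=5 with g = 0.0292; discount at r = 0.084.
D_1 = 9.4510
D_2 = 11.6153
D_3 = 14.2752
D_4 = 16.2166
D_5 = 18.4221
TV_5 = 18.9600/(0.084−0.0292) = 345.9855
P₀ = Σ Dₜ/(1+r)ᵗ + TV_5/(1+r)^5 = 285.0229

A$285.02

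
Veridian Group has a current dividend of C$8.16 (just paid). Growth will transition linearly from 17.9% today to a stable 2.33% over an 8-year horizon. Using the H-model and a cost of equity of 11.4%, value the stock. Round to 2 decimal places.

C$148.09

H-model: P₀ = D₀[(1+g_L) + H(g_S−g_L)]/(r−g_L), with H = 8/2 = 4.
P₀ = 8.16 × [(1+0.0233) + 4×(0.179−0.0233)] / (0.114−0.0233)
   = 8.16 × 1.6461 / 0.0907 = 148.0946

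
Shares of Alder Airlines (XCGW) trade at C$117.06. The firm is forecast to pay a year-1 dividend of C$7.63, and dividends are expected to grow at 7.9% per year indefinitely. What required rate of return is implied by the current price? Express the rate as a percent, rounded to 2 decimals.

Rearranging the constant-growth DDM: r = D₁/P₀ + g.
r = 7.6300 / 117.06 + 0.079 = 0.06518 + 0.079 = 0.14418

14.42%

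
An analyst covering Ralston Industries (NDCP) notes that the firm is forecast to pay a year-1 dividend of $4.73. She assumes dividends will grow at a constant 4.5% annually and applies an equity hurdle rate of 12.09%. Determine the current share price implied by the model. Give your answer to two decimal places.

$62.32

Gordon growth model: P₀ = D₁/(r − g), with D₁ = 4.73 given directly.
P₀ = 4.7300 / (0.1209 − 0.045) = 4.7300 / 0.0759 = 62.3188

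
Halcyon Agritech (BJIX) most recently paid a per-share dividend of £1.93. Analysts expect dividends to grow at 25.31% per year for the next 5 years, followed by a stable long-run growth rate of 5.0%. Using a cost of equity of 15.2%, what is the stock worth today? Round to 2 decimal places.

£42.76

Two-stage DDM. Project D₁…D_5 at 0.2531, terminal growth 0.05, discount at r = 0.152.
D_1 = 2.4185
D_2 = 3.0306
D_3 = 3.7976
D_4 = 4.7588
D_5 = 5.9633
Terminal value at t=5: TV = D_6/(r−g) = 6.2615/(0.152−0.05) = 61.3868
P₀ = 2.4185/(1+0.152)^1 + 3.0306/(1+0.152)^2 + 3.7976/(1+0.152)^3 + 4.7588/(1+0.152)^4 + 5.9633/(1+0.152)^5 + 61.3868/(1+0.152)^5 = 42.7643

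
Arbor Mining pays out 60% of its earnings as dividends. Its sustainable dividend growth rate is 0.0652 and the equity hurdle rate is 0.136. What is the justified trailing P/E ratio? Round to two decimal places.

9.03

Justified trailing P/E = b(1+g)/(r−g) = 0.60×(1+0.0652)/(0.136−0.0652) = 9.0271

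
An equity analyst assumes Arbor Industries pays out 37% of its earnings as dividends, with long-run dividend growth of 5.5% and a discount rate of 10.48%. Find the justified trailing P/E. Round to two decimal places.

Justified trailing P/E = b(1+g)/(r−g) = 0.37×(1+0.055)/(0.1048−0.055) = 7.8384

7.84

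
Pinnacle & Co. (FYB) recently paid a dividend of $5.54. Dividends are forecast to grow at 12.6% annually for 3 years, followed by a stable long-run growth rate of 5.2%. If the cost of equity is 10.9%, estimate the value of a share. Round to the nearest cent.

Two-stage DDM. Project D₁…D_3 at 0.126, terminal growth 0.052, discount at r = 0.109.
D_1 = 6.2380
D_2 = 7.0240
D_3 = 7.9091
Terminal value at t=3: TV = D_4/(r−g) = 8.3203/(0.109−0.052) = 145.9707
P₀ = 6.2380/(1+0.109)^1 + 7.0240/(1+0.109)^2 + 7.9091/(1+0.109)^3 + 145.9707/(1+0.109)^3 = 124.1563

$124.16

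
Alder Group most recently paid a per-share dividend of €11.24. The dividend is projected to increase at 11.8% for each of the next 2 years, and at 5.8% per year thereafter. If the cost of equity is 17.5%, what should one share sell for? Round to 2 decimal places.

€112.89

Two-stage DDM. Project D₁…D_2 at 0.118, terminal growth 0.058, discount at r = 0.175.
D_1 = 12.5663
D_2 = 14.0491
Terminal value at t=2: TV = D_3/(r−g) = 14.8640/(0.175−0.058) = 127.0427
P₀ = 12.5663/(1+0.175)^1 + 14.0491/(1+0.175)^2 + 127.0427/(1+0.175)^2 = 112.8889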